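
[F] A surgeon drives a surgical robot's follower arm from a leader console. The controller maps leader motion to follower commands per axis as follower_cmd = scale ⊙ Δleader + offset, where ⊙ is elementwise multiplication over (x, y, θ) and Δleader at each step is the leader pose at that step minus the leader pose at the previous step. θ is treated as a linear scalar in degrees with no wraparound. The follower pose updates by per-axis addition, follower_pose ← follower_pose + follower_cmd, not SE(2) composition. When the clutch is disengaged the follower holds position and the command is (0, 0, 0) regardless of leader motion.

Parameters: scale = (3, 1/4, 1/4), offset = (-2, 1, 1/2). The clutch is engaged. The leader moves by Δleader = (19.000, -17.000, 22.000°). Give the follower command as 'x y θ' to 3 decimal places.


55.000 -3.250 6.000

axis x: 3·19.000 + -2 = 55.000
axis y: 1/4·-17.000 + 1 = -3.250
axis θ: 1/4·22.000 + 1/2 = 6.000


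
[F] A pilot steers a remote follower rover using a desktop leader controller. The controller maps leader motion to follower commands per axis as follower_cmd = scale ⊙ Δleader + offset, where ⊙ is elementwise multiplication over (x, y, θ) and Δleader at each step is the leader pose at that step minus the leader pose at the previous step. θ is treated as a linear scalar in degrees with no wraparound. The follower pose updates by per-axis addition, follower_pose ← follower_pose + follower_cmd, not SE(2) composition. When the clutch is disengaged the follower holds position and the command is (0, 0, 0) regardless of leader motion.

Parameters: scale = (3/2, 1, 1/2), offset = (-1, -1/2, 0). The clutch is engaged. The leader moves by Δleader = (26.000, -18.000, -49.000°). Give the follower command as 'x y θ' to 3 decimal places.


38.000 -18.500 -24.500

axis x: 3/2·26.000 + -1 = 38.000
axis y: 1·-18.000 + -1/2 = -18.500
axis θ: 1/2·-49.000 + 0 = -24.500


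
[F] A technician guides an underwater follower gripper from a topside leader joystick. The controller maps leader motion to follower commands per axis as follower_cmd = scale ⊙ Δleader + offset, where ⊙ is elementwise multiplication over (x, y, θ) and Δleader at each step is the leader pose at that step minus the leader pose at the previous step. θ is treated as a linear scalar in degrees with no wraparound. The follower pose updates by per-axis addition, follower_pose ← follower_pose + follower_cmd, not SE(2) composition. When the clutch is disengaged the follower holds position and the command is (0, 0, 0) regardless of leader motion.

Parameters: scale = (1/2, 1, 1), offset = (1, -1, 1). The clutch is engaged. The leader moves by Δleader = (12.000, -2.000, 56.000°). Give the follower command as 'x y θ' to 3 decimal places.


7.000 -3.000 57.000

axis x: 1/2·12.000 + 1 = 7.000
axis y: 1·-2.000 + -1 = -3.000
axis θ: 1·56.000 + 1 = 57.000


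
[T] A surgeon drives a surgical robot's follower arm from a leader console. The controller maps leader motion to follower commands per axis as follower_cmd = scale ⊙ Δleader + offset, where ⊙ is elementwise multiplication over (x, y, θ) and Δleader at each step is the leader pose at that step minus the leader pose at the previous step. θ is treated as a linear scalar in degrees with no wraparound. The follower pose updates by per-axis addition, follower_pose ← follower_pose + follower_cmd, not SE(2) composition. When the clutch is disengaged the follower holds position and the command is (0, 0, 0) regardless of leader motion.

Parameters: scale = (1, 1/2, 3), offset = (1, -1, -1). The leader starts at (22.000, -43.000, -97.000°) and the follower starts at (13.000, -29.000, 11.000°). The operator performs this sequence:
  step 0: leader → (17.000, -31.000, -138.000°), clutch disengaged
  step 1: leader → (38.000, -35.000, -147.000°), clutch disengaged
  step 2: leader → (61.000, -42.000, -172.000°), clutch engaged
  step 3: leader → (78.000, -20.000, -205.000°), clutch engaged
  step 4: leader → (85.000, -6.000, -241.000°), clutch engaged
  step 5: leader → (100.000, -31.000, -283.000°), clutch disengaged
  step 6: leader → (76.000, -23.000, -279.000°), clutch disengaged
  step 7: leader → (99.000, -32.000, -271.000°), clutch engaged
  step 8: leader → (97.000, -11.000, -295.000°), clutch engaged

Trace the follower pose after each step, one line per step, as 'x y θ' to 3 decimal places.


step 0: Δleader=(-5.000, 12.000, -41.000°), disengaged; cmd=(0,0,0) → follower holds at (13.000, -29.000, 11.000°)
step 1: Δleader=(21.000, -4.000, -9.000°), disengaged; cmd=(0,0,0) → follower holds at (13.000, -29.000, 11.000°)
step 2: Δleader=(23.000, -7.000, -25.000°), engaged; cmd=(24.000, -4.500, -76.000°) → follower=(37.000, -33.500, -65.000°)
step 3: Δleader=(17.000, 22.000, -33.000°), engaged; cmd=(18.000, 10.000, -100.000°) → follower=(55.000, -23.500, -165.000°)
step 4: Δleader=(7.000, 14.000, -36.000°), engaged; cmd=(8.000, 6.000, -109.000°) → follower=(63.000, -17.500, -274.000°)
step 5: Δleader=(15.000, -25.000, -42.000°), disengaged; cmd=(0,0,0) → follower holds at (63.000, -17.500, -274.000°)
step 6: Δleader=(-24.000, 8.000, 4.000°), disengaged; cmd=(0,0,0) → follower holds at (63.000, -17.500, -274.000°)
step 7: Δleader=(23.000, -9.000, 8.000°), engaged; cmd=(24.000, -5.500, 23.000°) → follower=(87.000, -23.000, -251.000°)
step 8: Δleader=(-2.000, 21.000, -24.000°), engaged; cmd=(-1.000, 9.500, -73.000°) → follower=(86.000, -13.500, -324.000°)

13.000 -29.000 11.000
13.000 -29.000 11.000
37.000 -33.500 -65.000
55.000 -23.500 -165.000
63.000 -17.500 -274.000
63.000 -17.500 -274.000
63.000 -17.500 -274.000
87.000 -23.000 -251.000
86.000 -13.500 -324.000


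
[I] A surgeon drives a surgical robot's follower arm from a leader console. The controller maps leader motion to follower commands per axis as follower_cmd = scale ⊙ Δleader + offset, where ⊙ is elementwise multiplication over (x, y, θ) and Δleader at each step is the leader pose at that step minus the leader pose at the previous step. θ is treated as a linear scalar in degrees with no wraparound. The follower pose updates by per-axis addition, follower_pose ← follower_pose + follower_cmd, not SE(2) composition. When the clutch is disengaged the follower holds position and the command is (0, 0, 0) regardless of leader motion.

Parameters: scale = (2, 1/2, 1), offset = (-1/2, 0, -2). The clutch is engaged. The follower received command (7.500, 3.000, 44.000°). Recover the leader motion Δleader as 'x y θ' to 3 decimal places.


axis x: (7.500 − -1/2) / (2) = 4.000
axis y: (3.000 − 0) / (1/2) = 6.000
axis θ: (44.000 − -2) / (1) = 46.000

4.000 6.000 46.000


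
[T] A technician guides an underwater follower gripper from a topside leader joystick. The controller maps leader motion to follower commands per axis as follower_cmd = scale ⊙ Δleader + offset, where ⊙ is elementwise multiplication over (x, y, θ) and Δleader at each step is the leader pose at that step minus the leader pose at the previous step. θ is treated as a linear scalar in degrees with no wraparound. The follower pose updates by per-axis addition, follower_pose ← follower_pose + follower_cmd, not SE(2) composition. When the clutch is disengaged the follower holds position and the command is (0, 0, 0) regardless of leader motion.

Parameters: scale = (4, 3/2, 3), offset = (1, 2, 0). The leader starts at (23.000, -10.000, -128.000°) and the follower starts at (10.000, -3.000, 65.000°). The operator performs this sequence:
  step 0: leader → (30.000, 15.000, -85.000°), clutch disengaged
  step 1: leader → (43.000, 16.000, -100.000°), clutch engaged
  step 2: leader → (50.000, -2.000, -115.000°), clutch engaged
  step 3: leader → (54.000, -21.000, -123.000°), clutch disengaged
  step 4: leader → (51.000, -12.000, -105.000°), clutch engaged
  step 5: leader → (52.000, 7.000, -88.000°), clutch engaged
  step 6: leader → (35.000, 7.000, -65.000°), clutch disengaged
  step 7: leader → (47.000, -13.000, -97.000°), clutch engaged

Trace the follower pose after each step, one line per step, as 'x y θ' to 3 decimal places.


step 0: Δleader=(7.000, 25.000, 43.000°), disengaged; cmd=(0,0,0) → follower holds at (10.000, -3.000, 65.000°)
step 1: Δleader=(13.000, 1.000, -15.000°), engaged; cmd=(53.000, 3.500, -45.000°) → follower=(63.000, 0.500, 20.000°)
step 2: Δleader=(7.000, -18.000, -15.000°), engaged; cmd=(29.000, -25.000, -45.000°) → follower=(92.000, -24.500, -25.000°)
step 3: Δleader=(4.000, -19.000, -8.000°), disengaged; cmd=(0,0,0) → follower holds at (92.000, -24.500, -25.000°)
step 4: Δleader=(-3.000, 9.000, 18.000°), engaged; cmd=(-11.000, 15.500, 54.000°) → follower=(81.000, -9.000, 29.000°)
step 5: Δleader=(1.000, 19.000, 17.000°), engaged; cmd=(5.000, 30.500, 51.000°) → follower=(86.000, 21.500, 80.000°)
step 6: Δleader=(-17.000, 0.000, 23.000°), disengaged; cmd=(0,0,0) → follower holds at (86.000, 21.500, 80.000°)
step 7: Δleader=(12.000, -20.000, -32.000°), engaged; cmd=(49.000, -28.000, -96.000°) → follower=(135.000, -6.500, -16.000°)

10.000 -3.000 65.000
63.000 0.500 20.000
92.000 -24.500 -25.000
92.000 -24.500 -25.000
81.000 -9.000 29.000
86.000 21.500 80.000
86.000 21.500 80.000
135.000 -6.500 -16.000


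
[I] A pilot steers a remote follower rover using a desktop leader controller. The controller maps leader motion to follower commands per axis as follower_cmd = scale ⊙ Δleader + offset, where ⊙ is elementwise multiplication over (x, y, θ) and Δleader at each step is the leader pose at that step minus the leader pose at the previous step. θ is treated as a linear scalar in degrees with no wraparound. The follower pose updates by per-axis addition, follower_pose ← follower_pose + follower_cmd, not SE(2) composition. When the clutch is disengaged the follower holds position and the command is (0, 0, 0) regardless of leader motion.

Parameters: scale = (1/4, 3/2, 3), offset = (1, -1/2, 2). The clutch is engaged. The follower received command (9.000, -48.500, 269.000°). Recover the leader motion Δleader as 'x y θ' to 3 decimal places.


32.000 -32.000 89.000

axis x: (9.000 − 1) / (1/4) = 32.000
axis y: (-48.500 − -1/2) / (3/2) = -32.000
axis θ: (269.000 − 2) / (3) = 89.000


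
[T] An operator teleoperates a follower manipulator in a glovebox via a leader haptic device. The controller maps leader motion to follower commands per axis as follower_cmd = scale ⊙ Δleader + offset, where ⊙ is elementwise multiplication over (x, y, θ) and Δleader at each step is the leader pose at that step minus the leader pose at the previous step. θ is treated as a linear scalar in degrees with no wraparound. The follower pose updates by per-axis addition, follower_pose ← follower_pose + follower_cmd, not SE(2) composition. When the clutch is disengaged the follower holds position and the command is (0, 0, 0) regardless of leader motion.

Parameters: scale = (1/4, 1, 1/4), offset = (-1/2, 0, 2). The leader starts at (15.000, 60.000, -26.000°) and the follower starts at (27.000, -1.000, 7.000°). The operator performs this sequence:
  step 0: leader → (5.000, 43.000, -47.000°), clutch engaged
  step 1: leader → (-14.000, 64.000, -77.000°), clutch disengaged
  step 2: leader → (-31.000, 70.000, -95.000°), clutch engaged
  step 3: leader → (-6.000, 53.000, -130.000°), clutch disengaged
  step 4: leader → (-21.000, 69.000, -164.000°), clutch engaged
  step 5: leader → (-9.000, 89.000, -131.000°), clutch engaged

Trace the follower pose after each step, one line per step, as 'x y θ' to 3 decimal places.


24.000 -18.000 3.750
24.000 -18.000 3.750
19.250 -12.000 1.250
19.250 -12.000 1.250
15.000 4.000 -5.250
17.500 24.000 5.000

step 0: Δleader=(-10.000, -17.000, -21.000°), engaged; cmd=(-3.000, -17.000, -3.250°) → follower=(24.000, -18.000, 3.750°)
step 1: Δleader=(-19.000, 21.000, -30.000°), disengaged; cmd=(0,0,0) → follower holds at (24.000, -18.000, 3.750°)
step 2: Δleader=(-17.000, 6.000, -18.000°), engaged; cmd=(-4.750, 6.000, -2.500°) → follower=(19.250, -12.000, 1.250°)
step 3: Δleader=(25.000, -17.000, -35.000°), disengaged; cmd=(0,0,0) → follower holds at (19.250, -12.000, 1.250°)
step 4: Δleader=(-15.000, 16.000, -34.000°), engaged; cmd=(-4.250, 16.000, -6.500°) → follower=(15.000, 4.000, -5.250°)
step 5: Δleader=(12.000, 20.000, 33.000°), engaged; cmd=(2.500, 20.000, 10.250°) → follower=(17.500, 24.000, 5.000°)


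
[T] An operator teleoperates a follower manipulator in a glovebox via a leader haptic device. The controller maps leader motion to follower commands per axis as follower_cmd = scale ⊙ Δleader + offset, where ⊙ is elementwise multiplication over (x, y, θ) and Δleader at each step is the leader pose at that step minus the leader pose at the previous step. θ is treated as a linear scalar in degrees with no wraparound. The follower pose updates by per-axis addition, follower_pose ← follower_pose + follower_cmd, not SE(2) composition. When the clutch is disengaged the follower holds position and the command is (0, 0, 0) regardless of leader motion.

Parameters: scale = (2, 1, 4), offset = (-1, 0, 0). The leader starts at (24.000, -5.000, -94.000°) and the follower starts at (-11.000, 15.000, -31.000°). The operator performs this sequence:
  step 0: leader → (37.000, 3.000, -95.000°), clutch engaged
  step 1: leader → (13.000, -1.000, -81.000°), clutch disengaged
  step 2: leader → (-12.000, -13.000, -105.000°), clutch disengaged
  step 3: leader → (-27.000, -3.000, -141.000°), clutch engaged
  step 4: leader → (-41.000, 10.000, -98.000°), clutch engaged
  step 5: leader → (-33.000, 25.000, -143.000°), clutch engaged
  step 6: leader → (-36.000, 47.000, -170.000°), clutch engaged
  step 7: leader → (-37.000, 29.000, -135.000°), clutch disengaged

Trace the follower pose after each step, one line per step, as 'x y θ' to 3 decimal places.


14.000 23.000 -35.000
14.000 23.000 -35.000
14.000 23.000 -35.000
-17.000 33.000 -179.000
-46.000 46.000 -7.000
-31.000 61.000 -187.000
-38.000 83.000 -295.000
-38.000 83.000 -295.000

step 0: Δleader=(13.000, 8.000, -1.000°), engaged; cmd=(25.000, 8.000, -4.000°) → follower=(14.000, 23.000, -35.000°)
step 1: Δleader=(-24.000, -4.000, 14.000°), disengaged; cmd=(0,0,0) → follower holds at (14.000, 23.000, -35.000°)
step 2: Δleader=(-25.000, -12.000, -24.000°), disengaged; cmd=(0,0,0) → follower holds at (14.000, 23.000, -35.000°)
step 3: Δleader=(-15.000, 10.000, -36.000°), engaged; cmd=(-31.000, 10.000, -144.000°) → follower=(-17.000, 33.000, -179.000°)
step 4: Δleader=(-14.000, 13.000, 43.000°), engaged; cmd=(-29.000, 13.000, 172.000°) → follower=(-46.000, 46.000, -7.000°)
step 5: Δleader=(8.000, 15.000, -45.000°), engaged; cmd=(15.000, 15.000, -180.000°) → follower=(-31.000, 61.000, -187.000°)
step 6: Δleader=(-3.000, 22.000, -27.000°), engaged; cmd=(-7.000, 22.000, -108.000°) → follower=(-38.000, 83.000, -295.000°)
step 7: Δleader=(-1.000, -18.000, 35.000°), disengaged; cmd=(0,0,0) → follower holds at (-38.000, 83.000, -295.000°)


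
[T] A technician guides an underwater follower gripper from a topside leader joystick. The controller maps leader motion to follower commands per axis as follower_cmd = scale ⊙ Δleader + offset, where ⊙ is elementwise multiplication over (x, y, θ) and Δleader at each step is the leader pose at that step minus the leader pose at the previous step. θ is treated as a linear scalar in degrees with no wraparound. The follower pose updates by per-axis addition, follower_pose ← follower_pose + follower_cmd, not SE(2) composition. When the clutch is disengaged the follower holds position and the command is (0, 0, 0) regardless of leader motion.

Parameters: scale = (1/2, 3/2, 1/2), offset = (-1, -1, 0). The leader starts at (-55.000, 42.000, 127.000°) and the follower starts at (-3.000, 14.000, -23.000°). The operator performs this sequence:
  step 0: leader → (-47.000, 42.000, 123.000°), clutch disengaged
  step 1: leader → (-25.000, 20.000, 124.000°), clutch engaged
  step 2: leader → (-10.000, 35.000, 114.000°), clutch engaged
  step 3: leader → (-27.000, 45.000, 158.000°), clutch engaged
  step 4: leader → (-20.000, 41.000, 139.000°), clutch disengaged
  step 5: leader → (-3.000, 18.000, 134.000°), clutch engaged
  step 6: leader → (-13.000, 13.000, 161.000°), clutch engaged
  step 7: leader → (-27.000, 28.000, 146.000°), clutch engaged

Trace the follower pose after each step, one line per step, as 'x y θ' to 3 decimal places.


step 0: Δleader=(8.000, 0.000, -4.000°), disengaged; cmd=(0,0,0) → follower holds at (-3.000, 14.000, -23.000°)
step 1: Δleader=(22.000, -22.000, 1.000°), engaged; cmd=(10.000, -34.000, 0.500°) → follower=(7.000, -20.000, -22.500°)
step 2: Δleader=(15.000, 15.000, -10.000°), engaged; cmd=(6.500, 21.500, -5.000°) → follower=(13.500, 1.500, -27.500°)
step 3: Δleader=(-17.000, 10.000, 44.000°), engaged; cmd=(-9.500, 14.000, 22.000°) → follower=(4.000, 15.500, -5.500°)
step 4: Δleader=(7.000, -4.000, -19.000°), disengaged; cmd=(0,0,0) → follower holds at (4.000, 15.500, -5.500°)
step 5: Δleader=(17.000, -23.000, -5.000°), engaged; cmd=(7.500, -35.500, -2.500°) → follower=(11.500, -20.000, -8.000°)
step 6: Δleader=(-10.000, -5.000, 27.000°), engaged; cmd=(-6.000, -8.500, 13.500°) → follower=(5.500, -28.500, 5.500°)
step 7: Δleader=(-14.000, 15.000, -15.000°), engaged; cmd=(-8.000, 21.500, -7.500°) → follower=(-2.500, -7.000, -2.000°)

-3.000 14.000 -23.000
7.000 -20.000 -22.500
13.500 1.500 -27.500
4.000 15.500 -5.500
4.000 15.500 -5.500
11.500 -20.000 -8.000
5.500 -28.500 5.500
-2.500 -7.000 -2.000


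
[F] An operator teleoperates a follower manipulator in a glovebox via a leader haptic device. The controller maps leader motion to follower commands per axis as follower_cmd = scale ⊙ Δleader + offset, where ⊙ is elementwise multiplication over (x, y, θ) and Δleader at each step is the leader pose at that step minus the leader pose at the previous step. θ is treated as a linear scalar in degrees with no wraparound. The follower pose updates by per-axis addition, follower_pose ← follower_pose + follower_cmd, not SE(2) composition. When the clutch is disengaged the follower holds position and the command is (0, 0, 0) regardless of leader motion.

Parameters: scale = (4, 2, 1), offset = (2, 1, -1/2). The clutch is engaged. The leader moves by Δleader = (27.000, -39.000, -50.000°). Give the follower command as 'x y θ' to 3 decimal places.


axis x: 4·27.000 + 2 = 110.000
axis y: 2·-39.000 + 1 = -77.000
axis θ: 1·-50.000 + -1/2 = -50.500

110.000 -77.000 -50.500


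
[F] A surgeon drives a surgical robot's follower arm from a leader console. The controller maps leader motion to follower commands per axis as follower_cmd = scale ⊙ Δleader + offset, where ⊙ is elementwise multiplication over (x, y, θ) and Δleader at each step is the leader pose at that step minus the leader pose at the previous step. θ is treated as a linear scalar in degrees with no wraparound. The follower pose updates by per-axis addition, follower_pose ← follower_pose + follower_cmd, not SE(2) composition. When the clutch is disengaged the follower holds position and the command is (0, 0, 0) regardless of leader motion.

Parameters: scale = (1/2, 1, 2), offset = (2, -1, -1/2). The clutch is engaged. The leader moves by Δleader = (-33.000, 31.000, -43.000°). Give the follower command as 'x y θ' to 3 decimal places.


-14.500 30.000 -86.500

axis x: 1/2·-33.000 + 2 = -14.500
axis y: 1·31.000 + -1 = 30.000
axis θ: 2·-43.000 + -1/2 = -86.500


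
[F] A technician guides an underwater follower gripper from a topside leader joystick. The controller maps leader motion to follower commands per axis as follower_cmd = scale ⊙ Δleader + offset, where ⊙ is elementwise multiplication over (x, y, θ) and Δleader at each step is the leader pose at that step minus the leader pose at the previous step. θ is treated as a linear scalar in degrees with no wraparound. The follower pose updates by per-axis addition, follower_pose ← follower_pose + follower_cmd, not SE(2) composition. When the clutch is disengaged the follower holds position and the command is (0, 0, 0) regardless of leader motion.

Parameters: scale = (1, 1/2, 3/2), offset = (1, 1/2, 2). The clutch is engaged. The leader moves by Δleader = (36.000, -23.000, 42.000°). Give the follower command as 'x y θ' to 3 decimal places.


37.000 -11.000 65.000

axis x: 1·36.000 + 1 = 37.000
axis y: 1/2·-23.000 + 1/2 = -11.000
axis θ: 3/2·42.000 + 2 = 65.000


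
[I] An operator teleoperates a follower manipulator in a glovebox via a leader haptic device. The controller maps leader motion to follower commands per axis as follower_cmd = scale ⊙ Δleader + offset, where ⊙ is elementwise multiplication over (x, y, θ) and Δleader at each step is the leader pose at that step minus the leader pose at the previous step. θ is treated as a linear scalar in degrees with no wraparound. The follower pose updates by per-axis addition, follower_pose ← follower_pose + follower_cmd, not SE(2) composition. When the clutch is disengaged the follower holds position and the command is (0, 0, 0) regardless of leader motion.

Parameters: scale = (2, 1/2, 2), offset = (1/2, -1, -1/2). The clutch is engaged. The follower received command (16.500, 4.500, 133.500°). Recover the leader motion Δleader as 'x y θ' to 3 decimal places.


axis x: (16.500 − 1/2) / (2) = 8.000
axis y: (4.500 − -1) / (1/2) = 11.000
axis θ: (133.500 − -1/2) / (2) = 67.000

8.000 11.000 67.000


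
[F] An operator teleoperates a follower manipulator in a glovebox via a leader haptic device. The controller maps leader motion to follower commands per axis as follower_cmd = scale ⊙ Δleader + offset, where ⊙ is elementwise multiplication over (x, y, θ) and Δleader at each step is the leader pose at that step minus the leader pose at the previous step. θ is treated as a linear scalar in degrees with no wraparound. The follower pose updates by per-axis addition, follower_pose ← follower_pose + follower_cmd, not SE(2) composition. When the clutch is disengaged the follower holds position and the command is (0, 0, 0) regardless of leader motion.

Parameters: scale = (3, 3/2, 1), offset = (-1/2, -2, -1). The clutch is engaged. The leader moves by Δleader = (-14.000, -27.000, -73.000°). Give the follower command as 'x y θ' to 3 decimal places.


axis x: 3·-14.000 + -1/2 = -42.500
axis y: 3/2·-27.000 + -2 = -42.500
axis θ: 1·-73.000 + -1 = -74.000

-42.500 -42.500 -74.000


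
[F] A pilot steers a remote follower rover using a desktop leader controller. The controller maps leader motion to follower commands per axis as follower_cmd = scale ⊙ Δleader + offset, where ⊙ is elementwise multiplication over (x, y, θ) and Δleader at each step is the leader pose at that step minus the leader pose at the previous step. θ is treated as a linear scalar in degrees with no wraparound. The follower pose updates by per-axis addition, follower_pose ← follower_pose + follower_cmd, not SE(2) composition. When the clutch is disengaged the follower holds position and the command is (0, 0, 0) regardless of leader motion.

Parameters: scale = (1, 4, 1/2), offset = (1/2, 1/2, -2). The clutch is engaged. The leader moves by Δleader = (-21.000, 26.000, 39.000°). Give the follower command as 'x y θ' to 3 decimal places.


axis x: 1·-21.000 + 1/2 = -20.500
axis y: 4·26.000 + 1/2 = 104.500
axis θ: 1/2·39.000 + -2 = 17.500

-20.500 104.500 17.500


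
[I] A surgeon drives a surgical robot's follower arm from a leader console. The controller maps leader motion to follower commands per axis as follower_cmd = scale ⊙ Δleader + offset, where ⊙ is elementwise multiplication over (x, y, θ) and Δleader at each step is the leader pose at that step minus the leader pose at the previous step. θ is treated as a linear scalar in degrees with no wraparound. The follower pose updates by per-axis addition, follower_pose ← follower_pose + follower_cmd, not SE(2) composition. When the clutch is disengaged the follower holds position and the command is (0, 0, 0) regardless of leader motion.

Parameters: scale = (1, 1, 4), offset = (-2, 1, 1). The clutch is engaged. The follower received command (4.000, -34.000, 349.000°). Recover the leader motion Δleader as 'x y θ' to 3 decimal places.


axis x: (4.000 − -2) / (1) = 6.000
axis y: (-34.000 − 1) / (1) = -35.000
axis θ: (349.000 − 1) / (4) = 87.000

6.000 -35.000 87.000


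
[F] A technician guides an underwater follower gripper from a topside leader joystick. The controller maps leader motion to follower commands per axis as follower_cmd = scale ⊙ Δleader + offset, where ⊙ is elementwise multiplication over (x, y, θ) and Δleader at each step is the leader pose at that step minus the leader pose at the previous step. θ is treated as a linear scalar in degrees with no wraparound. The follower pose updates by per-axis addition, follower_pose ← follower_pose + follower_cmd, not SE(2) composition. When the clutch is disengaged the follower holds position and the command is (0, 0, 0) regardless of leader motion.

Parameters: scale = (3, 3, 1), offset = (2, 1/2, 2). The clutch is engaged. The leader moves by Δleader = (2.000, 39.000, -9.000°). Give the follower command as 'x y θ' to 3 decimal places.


axis x: 3·2.000 + 2 = 8.000
axis y: 3·39.000 + 1/2 = 117.500
axis θ: 1·-9.000 + 2 = -7.000

8.000 117.500 -7.000


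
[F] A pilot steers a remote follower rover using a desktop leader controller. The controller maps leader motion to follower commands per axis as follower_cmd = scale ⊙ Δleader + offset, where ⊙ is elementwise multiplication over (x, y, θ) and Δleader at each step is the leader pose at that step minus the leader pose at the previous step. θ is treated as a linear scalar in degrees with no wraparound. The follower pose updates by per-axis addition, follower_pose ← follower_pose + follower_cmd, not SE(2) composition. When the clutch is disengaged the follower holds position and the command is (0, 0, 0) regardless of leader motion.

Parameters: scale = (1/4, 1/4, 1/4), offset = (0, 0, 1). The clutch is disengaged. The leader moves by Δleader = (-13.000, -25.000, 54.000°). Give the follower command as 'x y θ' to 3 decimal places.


clutch disengaged → follower holds; cmd = (0, 0, 0)

0.000 0.000 0.000


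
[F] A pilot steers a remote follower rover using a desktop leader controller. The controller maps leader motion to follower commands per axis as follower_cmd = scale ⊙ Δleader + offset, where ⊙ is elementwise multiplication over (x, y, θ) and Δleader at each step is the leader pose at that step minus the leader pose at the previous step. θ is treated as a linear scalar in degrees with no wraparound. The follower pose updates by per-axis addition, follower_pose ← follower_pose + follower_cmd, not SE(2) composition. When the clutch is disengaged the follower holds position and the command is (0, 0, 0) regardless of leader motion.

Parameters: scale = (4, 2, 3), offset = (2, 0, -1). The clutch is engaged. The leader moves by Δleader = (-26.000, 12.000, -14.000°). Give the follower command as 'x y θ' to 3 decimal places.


-102.000 24.000 -43.000

axis x: 4·-26.000 + 2 = -102.000
axis y: 2·12.000 + 0 = 24.000
axis θ: 3·-14.000 + -1 = -43.000


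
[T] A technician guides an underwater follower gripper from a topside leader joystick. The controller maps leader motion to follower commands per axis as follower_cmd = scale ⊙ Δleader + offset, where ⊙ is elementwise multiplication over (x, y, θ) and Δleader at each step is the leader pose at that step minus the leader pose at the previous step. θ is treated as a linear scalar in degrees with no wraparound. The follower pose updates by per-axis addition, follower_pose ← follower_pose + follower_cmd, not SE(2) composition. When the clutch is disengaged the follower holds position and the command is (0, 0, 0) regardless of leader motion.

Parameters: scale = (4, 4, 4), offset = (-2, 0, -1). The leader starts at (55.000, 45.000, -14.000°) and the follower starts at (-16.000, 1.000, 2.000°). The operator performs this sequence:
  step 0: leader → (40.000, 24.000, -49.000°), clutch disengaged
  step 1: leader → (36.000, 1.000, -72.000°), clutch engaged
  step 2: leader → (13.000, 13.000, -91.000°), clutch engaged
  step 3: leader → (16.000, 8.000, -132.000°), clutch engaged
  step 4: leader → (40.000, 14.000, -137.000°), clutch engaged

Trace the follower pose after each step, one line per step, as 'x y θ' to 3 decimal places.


step 0: Δleader=(-15.000, -21.000, -35.000°), disengaged; cmd=(0,0,0) → follower holds at (-16.000, 1.000, 2.000°)
step 1: Δleader=(-4.000, -23.000, -23.000°), engaged; cmd=(-18.000, -92.000, -93.000°) → follower=(-34.000, -91.000, -91.000°)
step 2: Δleader=(-23.000, 12.000, -19.000°), engaged; cmd=(-94.000, 48.000, -77.000°) → follower=(-128.000, -43.000, -168.000°)
step 3: Δleader=(3.000, -5.000, -41.000°), engaged; cmd=(10.000, -20.000, -165.000°) → follower=(-118.000, -63.000, -333.000°)
step 4: Δleader=(24.000, 6.000, -5.000°), engaged; cmd=(94.000, 24.000, -21.000°) → follower=(-24.000, -39.000, -354.000°)

-16.000 1.000 2.000
-34.000 -91.000 -91.000
-128.000 -43.000 -168.000
-118.000 -63.000 -333.000
-24.000 -39.000 -354.000


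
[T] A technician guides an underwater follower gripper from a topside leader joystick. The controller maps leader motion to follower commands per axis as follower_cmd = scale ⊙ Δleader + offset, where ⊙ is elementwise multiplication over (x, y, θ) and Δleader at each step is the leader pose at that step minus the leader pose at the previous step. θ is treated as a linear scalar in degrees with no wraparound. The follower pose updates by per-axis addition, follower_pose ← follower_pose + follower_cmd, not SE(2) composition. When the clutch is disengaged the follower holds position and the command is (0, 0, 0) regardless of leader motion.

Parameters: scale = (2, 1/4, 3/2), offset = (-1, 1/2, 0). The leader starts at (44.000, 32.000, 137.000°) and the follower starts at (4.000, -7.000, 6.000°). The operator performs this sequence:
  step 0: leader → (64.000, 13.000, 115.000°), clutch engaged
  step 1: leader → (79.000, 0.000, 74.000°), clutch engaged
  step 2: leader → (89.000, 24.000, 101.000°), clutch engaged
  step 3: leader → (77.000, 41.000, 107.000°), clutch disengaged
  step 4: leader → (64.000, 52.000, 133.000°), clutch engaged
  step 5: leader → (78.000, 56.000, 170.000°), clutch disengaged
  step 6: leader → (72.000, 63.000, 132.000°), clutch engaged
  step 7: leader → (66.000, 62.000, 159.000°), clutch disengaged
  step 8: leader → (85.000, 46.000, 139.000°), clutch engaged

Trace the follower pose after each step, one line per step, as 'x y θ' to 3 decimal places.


43.000 -11.250 -27.000
72.000 -14.000 -88.500
91.000 -7.500 -48.000
91.000 -7.500 -48.000
64.000 -4.250 -9.000
64.000 -4.250 -9.000
51.000 -2.000 -66.000
51.000 -2.000 -66.000
88.000 -5.500 -96.000

step 0: Δleader=(20.000, -19.000, -22.000°), engaged; cmd=(39.000, -4.250, -33.000°) → follower=(43.000, -11.250, -27.000°)
step 1: Δleader=(15.000, -13.000, -41.000°), engaged; cmd=(29.000, -2.750, -61.500°) → follower=(72.000, -14.000, -88.500°)
step 2: Δleader=(10.000, 24.000, 27.000°), engaged; cmd=(19.000, 6.500, 40.500°) → follower=(91.000, -7.500, -48.000°)
step 3: Δleader=(-12.000, 17.000, 6.000°), disengaged; cmd=(0,0,0) → follower holds at (91.000, -7.500, -48.000°)
step 4: Δleader=(-13.000, 11.000, 26.000°), engaged; cmd=(-27.000, 3.250, 39.000°) → follower=(64.000, -4.250, -9.000°)
step 5: Δleader=(14.000, 4.000, 37.000°), disengaged; cmd=(0,0,0) → follower holds at (64.000, -4.250, -9.000°)
step 6: Δleader=(-6.000, 7.000, -38.000°), engaged; cmd=(-13.000, 2.250, -57.000°) → follower=(51.000, -2.000, -66.000°)
step 7: Δleader=(-6.000, -1.000, 27.000°), disengaged; cmd=(0,0,0) → follower holds at (51.000, -2.000, -66.000°)
step 8: Δleader=(19.000, -16.000, -20.000°), engaged; cmd=(37.000, -3.500, -30.000°) → follower=(88.000, -5.500, -96.000°)


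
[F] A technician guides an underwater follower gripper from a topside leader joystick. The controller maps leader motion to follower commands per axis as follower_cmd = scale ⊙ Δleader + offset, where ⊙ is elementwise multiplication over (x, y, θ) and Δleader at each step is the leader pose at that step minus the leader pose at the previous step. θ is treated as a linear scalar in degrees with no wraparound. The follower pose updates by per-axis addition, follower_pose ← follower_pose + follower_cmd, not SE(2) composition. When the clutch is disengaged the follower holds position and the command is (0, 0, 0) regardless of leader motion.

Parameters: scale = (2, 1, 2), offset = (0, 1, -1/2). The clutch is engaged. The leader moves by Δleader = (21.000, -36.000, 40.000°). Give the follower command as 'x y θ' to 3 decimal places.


42.000 -35.000 79.500

axis x: 2·21.000 + 0 = 42.000
axis y: 1·-36.000 + 1 = -35.000
axis θ: 2·40.000 + -1/2 = 79.500


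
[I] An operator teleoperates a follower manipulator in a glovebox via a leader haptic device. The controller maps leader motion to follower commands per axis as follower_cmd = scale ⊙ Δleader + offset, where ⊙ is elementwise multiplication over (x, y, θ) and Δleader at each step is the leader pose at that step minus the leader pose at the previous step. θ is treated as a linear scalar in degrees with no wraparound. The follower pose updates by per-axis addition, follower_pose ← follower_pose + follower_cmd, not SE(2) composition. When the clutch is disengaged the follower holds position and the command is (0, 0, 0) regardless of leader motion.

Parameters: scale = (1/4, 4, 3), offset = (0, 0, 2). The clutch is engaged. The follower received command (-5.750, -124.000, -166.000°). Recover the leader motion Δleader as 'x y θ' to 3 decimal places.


-23.000 -31.000 -56.000

axis x: (-5.750 − 0) / (1/4) = -23.000
axis y: (-124.000 − 0) / (4) = -31.000
axis θ: (-166.000 − 2) / (3) = -56.000


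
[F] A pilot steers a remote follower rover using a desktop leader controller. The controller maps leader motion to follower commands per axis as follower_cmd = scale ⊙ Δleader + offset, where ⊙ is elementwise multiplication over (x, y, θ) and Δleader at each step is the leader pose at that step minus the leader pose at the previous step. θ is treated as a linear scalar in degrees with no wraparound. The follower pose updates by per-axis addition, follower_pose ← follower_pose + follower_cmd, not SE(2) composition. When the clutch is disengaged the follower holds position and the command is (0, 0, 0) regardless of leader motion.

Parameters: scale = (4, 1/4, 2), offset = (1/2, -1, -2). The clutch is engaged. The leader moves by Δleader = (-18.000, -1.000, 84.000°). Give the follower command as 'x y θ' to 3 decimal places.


axis x: 4·-18.000 + 1/2 = -71.500
axis y: 1/4·-1.000 + -1 = -1.250
axis θ: 2·84.000 + -2 = 166.000

-71.500 -1.250 166.000


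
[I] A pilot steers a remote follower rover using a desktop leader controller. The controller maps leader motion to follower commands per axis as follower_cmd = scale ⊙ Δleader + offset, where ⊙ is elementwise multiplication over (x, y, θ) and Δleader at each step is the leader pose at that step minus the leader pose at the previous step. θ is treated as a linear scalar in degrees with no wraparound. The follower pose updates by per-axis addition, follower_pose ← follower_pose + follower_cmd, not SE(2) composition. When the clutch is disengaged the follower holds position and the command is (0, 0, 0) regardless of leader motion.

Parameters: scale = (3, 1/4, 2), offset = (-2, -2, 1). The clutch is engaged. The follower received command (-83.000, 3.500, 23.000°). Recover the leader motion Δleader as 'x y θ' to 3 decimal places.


-27.000 22.000 11.000

axis x: (-83.000 − -2) / (3) = -27.000
axis y: (3.500 − -2) / (1/4) = 22.000
axis θ: (23.000 − 1) / (2) = 11.000


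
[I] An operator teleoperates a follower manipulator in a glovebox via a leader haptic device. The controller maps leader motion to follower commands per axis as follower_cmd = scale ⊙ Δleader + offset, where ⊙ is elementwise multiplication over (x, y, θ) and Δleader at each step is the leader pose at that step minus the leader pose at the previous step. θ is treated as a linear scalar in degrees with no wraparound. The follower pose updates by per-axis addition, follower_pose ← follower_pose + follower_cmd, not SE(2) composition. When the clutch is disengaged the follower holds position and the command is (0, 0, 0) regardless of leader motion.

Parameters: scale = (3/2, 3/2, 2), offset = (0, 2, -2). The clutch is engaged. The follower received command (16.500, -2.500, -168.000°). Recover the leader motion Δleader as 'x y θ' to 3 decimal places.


axis x: (16.500 − 0) / (3/2) = 11.000
axis y: (-2.500 − 2) / (3/2) = -3.000
axis θ: (-168.000 − -2) / (2) = -83.000

11.000 -3.000 -83.000


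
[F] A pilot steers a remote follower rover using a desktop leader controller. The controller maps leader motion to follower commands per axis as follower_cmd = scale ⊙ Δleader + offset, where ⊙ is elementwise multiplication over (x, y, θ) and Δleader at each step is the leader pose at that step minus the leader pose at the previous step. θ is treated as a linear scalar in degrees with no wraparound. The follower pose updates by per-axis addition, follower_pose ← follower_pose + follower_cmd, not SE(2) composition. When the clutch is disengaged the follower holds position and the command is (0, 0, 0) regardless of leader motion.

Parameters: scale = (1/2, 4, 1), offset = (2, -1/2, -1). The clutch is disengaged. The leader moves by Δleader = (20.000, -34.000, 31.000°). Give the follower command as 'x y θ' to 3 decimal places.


0.000 0.000 0.000

clutch disengaged → follower holds; cmd = (0, 0, 0)


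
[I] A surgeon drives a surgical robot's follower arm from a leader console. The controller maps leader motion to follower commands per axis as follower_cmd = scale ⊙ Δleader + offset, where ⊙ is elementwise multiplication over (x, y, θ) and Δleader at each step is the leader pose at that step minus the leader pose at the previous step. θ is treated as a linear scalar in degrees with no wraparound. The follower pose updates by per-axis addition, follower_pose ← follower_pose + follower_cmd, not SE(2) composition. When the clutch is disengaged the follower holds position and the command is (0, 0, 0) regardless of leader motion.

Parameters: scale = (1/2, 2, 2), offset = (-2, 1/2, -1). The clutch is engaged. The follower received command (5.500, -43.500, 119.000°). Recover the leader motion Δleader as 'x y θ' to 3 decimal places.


15.000 -22.000 60.000

axis x: (5.500 − -2) / (1/2) = 15.000
axis y: (-43.500 − 1/2) / (2) = -22.000
axis θ: (119.000 − -1) / (2) = 60.000


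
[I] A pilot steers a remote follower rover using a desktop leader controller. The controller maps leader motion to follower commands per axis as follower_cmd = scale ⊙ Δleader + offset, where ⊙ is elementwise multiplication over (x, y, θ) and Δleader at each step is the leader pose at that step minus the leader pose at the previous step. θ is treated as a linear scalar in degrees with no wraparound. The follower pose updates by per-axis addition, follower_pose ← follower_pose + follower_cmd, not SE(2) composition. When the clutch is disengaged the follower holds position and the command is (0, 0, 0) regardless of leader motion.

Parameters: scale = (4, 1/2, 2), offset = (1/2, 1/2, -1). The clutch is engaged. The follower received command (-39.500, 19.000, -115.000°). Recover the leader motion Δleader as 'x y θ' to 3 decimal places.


axis x: (-39.500 − 1/2) / (4) = -10.000
axis y: (19.000 − 1/2) / (1/2) = 37.000
axis θ: (-115.000 − -1) / (2) = -57.000

-10.000 37.000 -57.000
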